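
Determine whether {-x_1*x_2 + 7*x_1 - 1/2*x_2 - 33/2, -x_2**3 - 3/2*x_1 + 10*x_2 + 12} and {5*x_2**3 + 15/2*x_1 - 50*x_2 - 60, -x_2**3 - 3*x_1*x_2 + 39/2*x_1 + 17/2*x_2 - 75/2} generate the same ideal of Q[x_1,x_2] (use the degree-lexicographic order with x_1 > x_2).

For a fixed monomial order, each ideal has a unique reduced Gröbner basis; comparing bases decides equality.
Buchberger on the first generating set:
f_1 = -x_1*x_2 + 7*x_1 - 1/2*x_2 - 33/2, LT = x_1*x_2.
f_2 = -x_2**3 - 3/2*x_1 + 10*x_2 + 12, LT = x_2**3.

S(f_1,f_2): lcm = x_1*x_2**3. S = -7*x_1*x_2**2 + 1/2*x_2**3 - 3/2*x_1**2 + 10*x_1*x_2 + 33/2*x_2**2 + 12*x_1.
  reduce S modulo (f_1, f_2):
  remainder -3/2*x_1**2 + 20*x_2**2 - 1047/4*x_1 + 140*x_2 + 1299/2 ≠ 0; add g_3 = -3/2*x_1**2 + 20*x_2**2 - 1047/4*x_1 + 140*x_2 + 1299/2 to the basis.

The other S-polynomials (S(f_1,g_3), S(f_2,g_3)) all reduce to 0 modulo the current basis, so we have a Gröbner basis.
Inter-reduce: drop elements whose leading term is divisible by another's, tail-reduce, and make monic.
Reduced Gröbner basis: {x_2**3 + 3/2*x_1 - 10*x_2 - 12, x_1**2 - 40/3*x_2**2 + 349/2*x_1 - 280/3*x_2 - 433, x_1*x_2 - 7*x_1 + 1/2*x_2 + 33/2}.

Buchberger on the second generating set:
h_1 = 5*x_2**3 + 15/2*x_1 - 50*x_2 - 60, LT = x_2**3.
h_2 = -x_2**3 - 3*x_1*x_2 + 39/2*x_1 + 17/2*x_2 - 75/2, LT = x_2**3.

S(h_1,h_2): lcm = x_2**3. S = -3*x_1*x_2 + 21*x_1 - 3/2*x_2 - 99/2.
  reduce S modulo (h_1, h_2):
  remainder -3*x_1*x_2 + 21*x_1 - 3/2*x_2 - 99/2 ≠ 0; add k_3 = -3*x_1*x_2 + 21*x_1 - 3/2*x_2 - 99/2 to the basis.

S(h_1,k_3): lcm = x_1*x_2**3. S = 7*x_1*x_2**2 - 1/2*x_2**3 + 3/2*x_1**2 - 10*x_1*x_2 - 33/2*x_2**2 - 12*x_1.
  reduce S modulo (h_1, h_2, k_3):
  remainder 3/2*x_1**2 - 20*x_2**2 + 1047/4*x_1 - 140*x_2 - 1299/2 ≠ 0; add k_4 = 3/2*x_1**2 - 20*x_2**2 + 1047/4*x_1 - 140*x_2 - 1299/2 to the basis.

The other S-polynomials (S(h_2,k_3), S(h_1,k_4), S(h_2,k_4), S(k_3,k_4)) all reduce to 0 modulo the current basis, so we have a Gröbner basis.
Inter-reduce: drop elements whose leading term is divisible by another's, tail-reduce, and make monic.
Reduced Gröbner basis: {x_2**3 + 3/2*x_1 - 10*x_2 - 12, x_1**2 - 40/3*x_2**2 + 349/2*x_1 - 280/3*x_2 - 433, x_1*x_2 - 7*x_1 + 1/2*x_2 + 33/2}.

Same reduced basis, so the two generating sets span the same ideal.
The same test decides containment: I ⊆ J iff every generator of I reduces to 0 modulo a Gröbner basis of J.

Yes, the ideals are equal.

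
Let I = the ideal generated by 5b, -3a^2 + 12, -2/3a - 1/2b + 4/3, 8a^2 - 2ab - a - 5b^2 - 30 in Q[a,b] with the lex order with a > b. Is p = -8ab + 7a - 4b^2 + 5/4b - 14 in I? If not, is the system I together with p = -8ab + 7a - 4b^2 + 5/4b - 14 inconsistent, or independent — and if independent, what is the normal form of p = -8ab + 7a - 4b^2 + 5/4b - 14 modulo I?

-8ab + 7a - 4b^2 + 5/4b - 14 lies in I (it reduces to 0).

First compute the reduced Gröbner basis of I by Buchberger's algorithm.
f_1 = 5b, LT = b.
f_2 = -3a^2 + 12, LT = a^2.
f_3 = -2/3a - 1/2b + 4/3, LT = a.
f_4 = 8a^2 - 2ab - a - 5b^2 - 30, LT = a^2.

The S-polynomials (S(f_1,f_2), S(f_1,f_3), S(f_1,f_4), S(f_2,f_3), S(f_2,f_4), S(f_3,f_4)) all reduce to 0 modulo the current basis, so we have a Gröbner basis.
Inter-reduce: drop elements whose leading term is divisible by another's, tail-reduce, and make monic.
Reduced Gröbner basis: {a - 2, b}.
Label its elements g_1 = a - 2, g_2 = b.

Reduce p = -8ab + 7a - 4b^2 + 5/4b - 14 modulo G:
  leading term ab: subtract (-8b)·g_1 from -8ab + 7a - 4b^2 + 5/4b - 14 → 7a - 4b^2 - 59/4b - 14
  leading term a: subtract (7)·g_1 from 7a - 4b^2 - 59/4b - 14 → -4b^2 - 59/4b
  leading term b^2: subtract (-4b)·g_2 from -4b^2 - 59/4b → -59/4b
  leading term b: subtract (-59/4)·g_2 from -59/4b → 0
  normal form = 0.
Since the normal form is 0, p ∈ I.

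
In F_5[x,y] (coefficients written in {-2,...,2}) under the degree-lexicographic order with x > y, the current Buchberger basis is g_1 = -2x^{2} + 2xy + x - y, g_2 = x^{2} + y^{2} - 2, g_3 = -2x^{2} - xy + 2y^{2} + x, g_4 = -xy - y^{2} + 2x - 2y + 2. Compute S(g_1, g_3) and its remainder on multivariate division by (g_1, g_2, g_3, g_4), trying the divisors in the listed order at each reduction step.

lcm(LM(g_1), LM(g_3)) = x^{2}.
S = (lcm/LT(g_1))·g_1 − (lcm/LT(g_3))·g_3 = xy + y^{2} - 2y.
Reduce S modulo (g_1, g_2, g_3, g_4) in that order:
  leading term xy: subtract (-1)·g_4 from xy + y^{2} - 2y → 2x + y + 2
  leading term x: no divisor's leading term divides it; move 2x to the remainder.
  leading term y: no divisor's leading term divides it; move y to the remainder.
  leading term 1: no divisor's leading term divides it; move 2 to the remainder.
The remainder 2x + y + 2 is nonzero, so it would be added as the next basis element.

S(g_1, g_3) = xy + y^{2} - 2y; remainder on division = 2x + y + 2.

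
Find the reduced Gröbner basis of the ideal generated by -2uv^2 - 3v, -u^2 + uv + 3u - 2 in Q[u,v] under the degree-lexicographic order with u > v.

Buchberger's algorithm terminates because the ascending chain of leading-term ideals stabilizes.

f_1 = -2uv^2 - 3v, LT = uv^2.
f_2 = -u^2 + uv + 3u - 2, LT = u^2.

S(f_1,f_2): lcm = u^2v^2. S = uv^3 + 3uv^2 + 3/2uv - 2v^2.
  reduce S modulo (f_1, f_2):
  remainder 3/2uv - 7/2v^2 - 9/2v ≠ 0; add g_3 = 3/2uv - 7/2v^2 - 9/2v to the basis.

S(f_1,g_3): lcm = uv^2. S = 7/3v^3 + 3v^2 + 3/2v.
  reduce S modulo (f_1, f_2, g_3):
  remainder 7/3v^3 + 3v^2 + 3/2v ≠ 0; add g_4 = 7/3v^3 + 3v^2 + 3/2v to the basis.

The other S-polynomials (S(f_2,g_3), S(f_1,g_4), S(f_2,g_4), S(g_3,g_4)) all reduce to 0 modulo the current basis, so we have a Gröbner basis.
Inter-reduce: drop elements whose leading term is divisible by another's, tail-reduce, and make monic.

G = {v^3 + 9/7v^2 + 9/14v, u^2 - 7/3v^2 - 3u - 3v + 2, uv - 7/3v^2 - 3v}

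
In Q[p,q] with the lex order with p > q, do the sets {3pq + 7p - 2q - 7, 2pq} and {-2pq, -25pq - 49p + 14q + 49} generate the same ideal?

Yes, the ideals are equal.

Two ideals are equal iff their reduced Gröbner bases coincide (the reduced basis is unique for a fixed ordering).
Buchberger on the first generating set:
f_1 = 3pq + 7p - 2q - 7, LT = pq.
f_2 = 2pq, LT = pq.

S(f_1,f_2): lcm = pq. S = \tfrac{7}{3}p - \tfrac{2}{3}q - \tfrac{7}{3}.
  leading term p: no divisor's leading term divides it; move \tfrac{7}{3}p to the remainder.
  leading term q: no divisor's leading term divides it; move -\tfrac{2}{3}q to the remainder.
  leading term 1: no divisor's leading term divides it; move -\tfrac{7}{3} to the remainder.
  remainder \tfrac{7}{3}p - \tfrac{2}{3}q - \tfrac{7}{3} ≠ 0; add g_3 = \tfrac{7}{3}p - \tfrac{2}{3}q - \tfrac{7}{3} to the basis.

S(f_1,g_3): lcm = pq. S = \tfrac{7}{3}p + \tfrac{2}{7}q^{2} + \tfrac{1}{3}q - \tfrac{7}{3}.
  leading term p: subtract (1)·g_3 from \tfrac{7}{3}p + \tfrac{2}{7}q^{2} + \tfrac{1}{3}q - \tfrac{7}{3} → \tfrac{2}{7}q^{2} + q
  leading term q^{2}: no divisor's leading term divides it; move \tfrac{2}{7}q^{2} to the remainder.
  leading term q: no divisor's leading term divides it; move q to the remainder.
  remainder \tfrac{2}{7}q^{2} + q ≠ 0; add g_4 = \tfrac{2}{7}q^{2} + q to the basis.

The other S-polynomials (S(f_2,g_3), S(f_1,g_4), S(f_2,g_4), S(g_3,g_4)) all reduce to 0 modulo the current basis, so we have a Gröbner basis.
Inter-reduce: drop elements whose leading term is divisible by another's, tail-reduce, and make monic.
Reduced Gröbner basis: {p - \tfrac{2}{7}q - 1, q^{2} + \tfrac{7}{2}q}.

Buchberger on the second generating set:
h_1 = -2pq, LT = pq.
h_2 = -25pq - 49p + 14q + 49, LT = pq.

S(h_1,h_2): lcm = pq. S = -\tfrac{49}{25}p + \tfrac{14}{25}q + \tfrac{49}{25}.
  leading term p: no divisor's leading term divides it; move -\tfrac{49}{25}p to the remainder.
  leading term q: no divisor's leading term divides it; move \tfrac{14}{25}q to the remainder.
  leading term 1: no divisor's leading term divides it; move \tfrac{49}{25} to the remainder.
  remainder -\tfrac{49}{25}p + \tfrac{14}{25}q + \tfrac{49}{25} ≠ 0; add k_3 = -\tfrac{49}{25}p + \tfrac{14}{25}q + \tfrac{49}{25} to the basis.

S(h_1,k_3): lcm = pq. S = \tfrac{2}{7}q^{2} + q.
  leading term q^{2}: no divisor's leading term divides it; move \tfrac{2}{7}q^{2} to the remainder.
  leading term q: no divisor's leading term divides it; move q to the remainder.
  remainder \tfrac{2}{7}q^{2} + q ≠ 0; add k_4 = \tfrac{2}{7}q^{2} + q to the basis.

The other S-polynomials (S(h_2,k_3), S(h_1,k_4), S(h_2,k_4), S(k_3,k_4)) all reduce to 0 modulo the current basis, so we have a Gröbner basis.
Inter-reduce: drop elements whose leading term is divisible by another's, tail-reduce, and make monic.
Reduced Gröbner basis: {p - \tfrac{2}{7}q - 1, q^{2} + \tfrac{7}{2}q}.

Same reduced basis, so the two generating sets span the same ideal.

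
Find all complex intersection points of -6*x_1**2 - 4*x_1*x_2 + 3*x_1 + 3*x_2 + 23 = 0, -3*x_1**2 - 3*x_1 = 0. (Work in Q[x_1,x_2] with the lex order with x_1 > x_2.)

Compute a lex Gröbner basis by Buchberger's algorithm.
f_1 = -6*x_1**2 - 4*x_1*x_2 + 3*x_1 + 3*x_2 + 23, LT = x_1**2.
f_2 = -3*x_1**2 - 3*x_1, LT = x_1**2.

S(f_1,f_2): lcm = x_1**2. S = 2/3*x_1*x_2 - 3/2*x_1 - 1/2*x_2 - 23/6.
  reduce S modulo (f_1, f_2):
  remainder 2/3*x_1*x_2 - 3/2*x_1 - 1/2*x_2 - 23/6 ≠ 0; add h_3 = 2/3*x_1*x_2 - 3/2*x_1 - 1/2*x_2 - 23/6 to the basis.

S(f_1,h_3): lcm = x_1**2*x_2. S = 9/4*x_1**2 + 2/3*x_1*x_2**2 + 1/4*x_1*x_2 + 23/4*x_1 - 1/2*x_2**2 - 23/6*x_2.
  reduce S modulo (f_1, f_2, h_3):
  remainder 119/16*x_1 + 21/16*x_2 + 161/16 ≠ 0; add h_4 = 119/16*x_1 + 21/16*x_2 + 161/16 to the basis.

S(h_3,h_4): lcm = x_1*x_2. S = -9/4*x_1 - 3/17*x_2**2 - 143/68*x_2 - 23/4.
  reduce S modulo (f_1, f_2, h_3, h_4):
  remainder -3/17*x_2**2 - 29/17*x_2 - 46/17 ≠ 0; add h_5 = -3/17*x_2**2 - 29/17*x_2 - 46/17 to the basis.

The other S-polynomials (S(f_2,h_3), S(f_1,h_4), S(f_2,h_4), S(f_1,h_5), S(f_2,h_5), S(h_3,h_5), S(h_4,h_5)) all reduce to 0 modulo the current basis, so we have a Gröbner basis.
Inter-reduce: drop elements whose leading term is divisible by another's, tail-reduce, and make monic.
Reduced Gröbner basis: {x_1 + 3/17*x_2 + 23/17, x_2**2 + 29/3*x_2 + 46/3}.

Since the basis is lex-ordered, x_2**2 + 29/3*x_2 + 46/3 is univariate in x_2. Its roots are {-23/3, -2}. Back-substituting each root into the other basis elements fixes the other coordinates.
  x_2 = -23/3: the earlier basis element becomes x_1 = 0, giving x_1 = 0 — point (0, -23/3).
  x_2 = -2: the earlier basis element becomes x_1 + 1 = 0, giving x_1 = -1 — point (-1, -2).

{(0, -23/3), (-1, -2)}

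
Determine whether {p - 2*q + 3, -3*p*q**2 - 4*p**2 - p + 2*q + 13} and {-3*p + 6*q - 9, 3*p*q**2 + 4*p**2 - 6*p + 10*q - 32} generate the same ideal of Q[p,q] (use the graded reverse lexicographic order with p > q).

No, the ideals differ.

Two ideals are equal iff their reduced Gröbner bases coincide (the reduced basis is unique for a fixed ordering).
Buchberger on the first generating set:
f_1 = p - 2*q + 3, LT = p.
f_2 = -3*p*q**2 - 4*p**2 - p + 2*q + 13, LT = p*q**2.

S(f_1,f_2): lcm = p*q**2. S = -2*q**3 - 4/3*p**2 + 3*q**2 - 1/3*p + 2/3*q + 13/3.
  leading term q**3: no divisor's leading term divides it; move -2*q**3 to the remainder.
  leading term p**2: subtract (-4/3*p)·f_1 from -4/3*p**2 + 3*q**2 - 1/3*p + 2/3*q + 13/3 → -8/3*p*q + 3*q**2 + 11/3*p + 2/3*q + 13/3
  leading term p*q: subtract (-8/3*q)·f_1 from -8/3*p*q + 3*q**2 + 11/3*p + 2/3*q + 13/3 → -7/3*q**2 + 11/3*p + 26/3*q + 13/3
  leading term q**2: no divisor's leading term divides it; move -7/3*q**2 to the remainder.
  leading term p: subtract (11/3)·f_1 from 11/3*p + 26/3*q + 13/3 → 16*q - 20/3
  leading term q: no divisor's leading term divides it; move 16*q to the remainder.
  leading term 1: no divisor's leading term divides it; move -20/3 to the remainder.
  remainder -2*q**3 - 7/3*q**2 + 16*q - 20/3 ≠ 0; add g_3 = -2*q**3 - 7/3*q**2 + 16*q - 20/3 to the basis.

The other S-polynomials (S(f_1,g_3), S(f_2,g_3)) all reduce to 0 modulo the current basis, so we have a Gröbner basis.
Inter-reduce: drop elements whose leading term is divisible by another's, tail-reduce, and make monic.
Reduced Gröbner basis: {q**3 + 7/6*q**2 - 8*q + 10/3, p - 2*q + 3}.

Buchberger on the second generating set:
h_1 = -3*p + 6*q - 9, LT = p.
h_2 = 3*p*q**2 + 4*p**2 - 6*p + 10*q - 32, LT = p*q**2.

S(h_1,h_2): lcm = p*q**2. S = -2*q**3 - 4/3*p**2 + 3*q**2 + 2*p - 10/3*q + 32/3.
  leading term q**3: no divisor's leading term divides it; move -2*q**3 to the remainder.
  leading term p**2: subtract (4/9*p)·h_1 from -4/3*p**2 + 3*q**2 + 2*p - 10/3*q + 32/3 → -8/3*p*q + 3*q**2 + 6*p - 10/3*q + 32/3
  leading term p*q: subtract (8/9*q)·h_1 from -8/3*p*q + 3*q**2 + 6*p - 10/3*q + 32/3 → -7/3*q**2 + 6*p + 14/3*q + 32/3
  leading term q**2: no divisor's leading term divides it; move -7/3*q**2 to the remainder.
  leading term p: subtract (-2)·h_1 from 6*p + 14/3*q + 32/3 → 50/3*q - 22/3
  leading term q: no divisor's leading term divides it; move 50/3*q to the remainder.
  leading term 1: no divisor's leading term divides it; move -22/3 to the remainder.
  remainder -2*q**3 - 7/3*q**2 + 50/3*q - 22/3 ≠ 0; add k_3 = -2*q**3 - 7/3*q**2 + 50/3*q - 22/3 to the basis.

The other S-polynomials (S(h_1,k_3), S(h_2,k_3)) all reduce to 0 modulo the current basis, so we have a Gröbner basis.
Inter-reduce: drop elements whose leading term is divisible by another's, tail-reduce, and make monic.
Reduced Gröbner basis: {q**3 + 7/6*q**2 - 25/3*q + 11/3, p - 2*q + 3}.

These differ, so the ideals are not equal.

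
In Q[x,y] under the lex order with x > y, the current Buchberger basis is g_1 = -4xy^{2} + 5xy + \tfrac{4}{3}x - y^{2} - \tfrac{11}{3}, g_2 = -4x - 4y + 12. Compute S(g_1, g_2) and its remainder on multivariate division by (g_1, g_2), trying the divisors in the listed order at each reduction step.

S(g_1, g_2) = -\tfrac{5}{4}xy - \tfrac{1}{3}x - y^{3} + \tfrac{13}{4}y^{2} + \tfrac{11}{12}; remainder on division = -y^{3} + \tfrac{9}{2}y^{2} - \tfrac{41}{12}y - \tfrac{1}{12}.

lcm(LM(g_1), LM(g_2)) = xy^{2}.
S = (lcm/LT(g_1))·g_1 − (lcm/LT(g_2))·g_2 = -\tfrac{5}{4}xy - \tfrac{1}{3}x - y^{3} + \tfrac{13}{4}y^{2} + \tfrac{11}{12}.
Reduce S modulo (g_1, g_2) in that order:
  leading term xy: subtract (\tfrac{5}{16}y)·g_2 from -\tfrac{5}{4}xy - \tfrac{1}{3}x - y^{3} + \tfrac{13}{4}y^{2} + \tfrac{11}{12} → -\tfrac{1}{3}x - y^{3} + \tfrac{9}{2}y^{2} - \tfrac{15}{4}y + \tfrac{11}{12}
  leading term x: subtract (\tfrac{1}{12})·g_2 from -\tfrac{1}{3}x - y^{3} + \tfrac{9}{2}y^{2} - \tfrac{15}{4}y + \tfrac{11}{12} → -y^{3} + \tfrac{9}{2}y^{2} - \tfrac{41}{12}y - \tfrac{1}{12}
  leading term y^{3}: no divisor's leading term divides it; move -y^{3} to the remainder.
  leading term y^{2}: no divisor's leading term divides it; move \tfrac{9}{2}y^{2} to the remainder.
  leading term y: no divisor's leading term divides it; move -\tfrac{41}{12}y to the remainder.
  leading term 1: no divisor's leading term divides it; move -\tfrac{1}{12} to the remainder.
The remainder -y^{3} + \tfrac{9}{2}y^{2} - \tfrac{41}{12}y - \tfrac{1}{12} is nonzero, so it would be added as the next basis element.
An S-polynomial is built so that the two leading terms cancel; whether anything survives reduction is exactly the Gröbner-basis criterion.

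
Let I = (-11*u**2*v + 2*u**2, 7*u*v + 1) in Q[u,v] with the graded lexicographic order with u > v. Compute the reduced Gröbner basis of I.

G = {u + 11/14, v - 2/11}

f_1 = -11*u**2*v + 2*u**2, LT = u**2*v.
f_2 = 7*u*v + 1, LT = u*v.

S(f_1,f_2): lcm = u**2*v. S = -2/11*u**2 - 1/7*u.
  reduce S modulo (f_1, f_2):
  remainder -2/11*u**2 - 1/7*u ≠ 0; add g_3 = -2/11*u**2 - 1/7*u to the basis.

S(f_1,g_3): lcm = u**2*v. S = -2/11*u**2 - 11/14*u*v.
  reduce S modulo (f_1, f_2, g_3):
  remainder 1/7*u + 11/98 ≠ 0; add g_4 = 1/7*u + 11/98 to the basis.

S(f_2,g_4): lcm = u*v. S = -11/14*v + 1/7.
  reduce S modulo (f_1, f_2, g_3, g_4):
  remainder -11/14*v + 1/7 ≠ 0; add g_5 = -11/14*v + 1/7 to the basis.

The other S-polynomials (S(f_2,g_3), S(f_1,g_4), S(g_3,g_4), S(f_1,g_5), S(f_2,g_5), S(g_3,g_5), S(g_4,g_5)) all reduce to 0 modulo the current basis, so we have a Gröbner basis.
Inter-reduce: drop elements whose leading term is divisible by another's, tail-reduce, and make monic.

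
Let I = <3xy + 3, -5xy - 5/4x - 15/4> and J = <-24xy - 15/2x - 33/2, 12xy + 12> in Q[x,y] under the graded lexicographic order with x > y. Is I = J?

Yes, the ideals are equal.

Equality of ideals is decidable: compute both reduced Gröbner bases (unique for the ordering) and check whether they agree.
Buchberger on the first generating set:
f_1 = 3xy + 3, LT = xy.
f_2 = -5xy - 5/4x - 15/4, LT = xy.

S(f_1,f_2): lcm = xy. S = -1/4x + 1/4.
  leading term x: no divisor's leading term divides it; move -1/4x to the remainder.
  leading term 1: no divisor's leading term divides it; move 1/4 to the remainder.
  remainder -1/4x + 1/4 ≠ 0; add g_3 = -1/4x + 1/4 to the basis.

S(f_1,g_3): lcm = xy. S = y + 1.
  leading term y: no divisor's leading term divides it; move y to the remainder.
  leading term 1: no divisor's leading term divides it; move 1 to the remainder.
  remainder y + 1 ≠ 0; add g_4 = y + 1 to the basis.

The other S-polynomials (S(f_2,g_3), S(f_1,g_4), S(f_2,g_4), S(g_3,g_4)) all reduce to 0 modulo the current basis, so we have a Gröbner basis.
Inter-reduce: drop elements whose leading term is divisible by another's, tail-reduce, and make monic.
Reduced Gröbner basis: {x - 1, y + 1}.

Buchberger on the second generating set:
h_1 = -24xy - 15/2x - 33/2, LT = xy.
h_2 = 12xy + 12, LT = xy.

S(h_1,h_2): lcm = xy. S = 5/16x - 5/16.
  leading term x: no divisor's leading term divides it; move 5/16x to the remainder.
  leading term 1: no divisor's leading term divides it; move -5/16 to the remainder.
  remainder 5/16x - 5/16 ≠ 0; add k_3 = 5/16x - 5/16 to the basis.

S(h_1,k_3): lcm = xy. S = 5/16x + y + 11/16.
  leading term x: subtract (1)·k_3 from 5/16x + y + 11/16 → y + 1
  leading term y: no divisor's leading term divides it; move y to the remainder.
  leading term 1: no divisor's leading term divides it; move 1 to the remainder.
  remainder y + 1 ≠ 0; add k_4 = y + 1 to the basis.

The other S-polynomials (S(h_2,k_3), S(h_1,k_4), S(h_2,k_4), S(k_3,k_4)) all reduce to 0 modulo the current basis, so we have a Gröbner basis.
Inter-reduce: drop elements whose leading term is divisible by another's, tail-reduce, and make monic.
Reduced Gröbner basis: {x - 1, y + 1}.

The two bases agree; hence the ideals are identical.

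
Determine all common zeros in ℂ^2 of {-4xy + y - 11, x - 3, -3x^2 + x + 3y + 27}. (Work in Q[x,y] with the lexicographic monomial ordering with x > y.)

Compute a lex Gröbner basis by Buchberger's algorithm.
f_1 = -4xy + y - 11, LT = xy.
f_2 = x - 3, LT = x.
f_3 = -3x^2 + x + 3y + 27, LT = x^2.

S(f_1,f_2): lcm = xy. S = 11/4y + 11/4.
  leading term y: no divisor's leading term divides it; move 11/4y to the remainder.
  leading term 1: no divisor's leading term divides it; move 11/4 to the remainder.
  remainder 11/4y + 11/4 ≠ 0; add h_4 = 11/4y + 11/4 to the basis.

The other S-polynomials (S(f_1,f_3), S(f_2,f_3), S(f_1,h_4), S(f_2,h_4), S(f_3,h_4)) all reduce to 0 modulo the current basis, so we have a Gröbner basis.
Inter-reduce: drop elements whose leading term is divisible by another's, tail-reduce, and make monic.
Reduced Gröbner basis: {x - 3, y + 1}.

From the last basis element, y + 1 = 0, so y takes values in {-1}. Each choice, substituted upward through the basis, yields the corresponding point(s) of the solution set.
  y = -1: the earlier basis element becomes x - 3 = 0, giving x = 3 — point (3, -1).
Substituting each solution back into the original system confirms all equations vanish.

{(3, -1)}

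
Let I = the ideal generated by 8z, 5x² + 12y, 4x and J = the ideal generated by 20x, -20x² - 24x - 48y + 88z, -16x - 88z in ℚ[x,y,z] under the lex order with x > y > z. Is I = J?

Two ideals are equal iff their reduced Gröbner bases coincide (the reduced basis is unique for a fixed ordering).
Buchberger on the first generating set:
f_1 = 8z, LT = z.
f_2 = 5x² + 12y, LT = x².
f_3 = 4x, LT = x.

S(f_2,f_3): lcm = x². S = 12/5y.
  leading term y: no divisor's leading term divides it; move 12/5y to the remainder.
  remainder 12/5y ≠ 0; add g_4 = 12/5y to the basis.

The other S-polynomials (S(f_1,f_2), S(f_1,f_3), S(f_1,g_4), S(f_2,g_4), S(f_3,g_4)) all reduce to 0 modulo the current basis, so we have a Gröbner basis.
Inter-reduce: drop elements whose leading term is divisible by another's, tail-reduce, and make monic.
Reduced Gröbner basis: {x, y, z}.

Buchberger on the second generating set:
h_1 = 20x, LT = x.
h_2 = -20x² - 24x - 48y + 88z, LT = x².
h_3 = -16x - 88z, LT = x.

S(h_1,h_2): lcm = x². S = -6/5x - 12/5y + 22/5z.
  leading term x: subtract (-3/50)·h_1 from -6/5x - 12/5y + 22/5z → -12/5y + 22/5z
  leading term y: no divisor's leading term divides it; move -12/5y to the remainder.
  leading term z: no divisor's leading term divides it; move 22/5z to the remainder.
  remainder -12/5y + 22/5z ≠ 0; add k_4 = -12/5y + 22/5z to the basis.

S(h_1,h_3): lcm = x. S = -11/2z.
  leading term z: no divisor's leading term divides it; move -11/2z to the remainder.
  remainder -11/2z ≠ 0; add k_5 = -11/2z to the basis.

The other S-polynomials (S(h_2,h_3), S(h_1,k_4), S(h_2,k_4), S(h_3,k_4), S(h_1,k_5), S(h_2,k_5), S(h_3,k_5), S(k_4,k_5)) all reduce to 0 modulo the current basis, so we have a Gröbner basis.
Inter-reduce: drop elements whose leading term is divisible by another's, tail-reduce, and make monic.
Reduced Gröbner basis: {x, y, z}.

These coincide, so the ideals are equal.

Yes, the ideals are equal.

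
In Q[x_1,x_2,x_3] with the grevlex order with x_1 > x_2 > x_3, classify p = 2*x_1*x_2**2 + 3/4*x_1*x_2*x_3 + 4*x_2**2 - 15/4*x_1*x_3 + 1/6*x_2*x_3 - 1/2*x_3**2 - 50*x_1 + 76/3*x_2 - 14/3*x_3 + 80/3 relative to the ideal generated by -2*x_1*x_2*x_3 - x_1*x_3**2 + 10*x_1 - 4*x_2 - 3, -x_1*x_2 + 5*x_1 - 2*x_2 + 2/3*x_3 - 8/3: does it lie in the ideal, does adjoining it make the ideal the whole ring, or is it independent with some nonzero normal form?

First compute the reduced Gröbner basis of I by Buchberger's algorithm.
f_1 = -2*x_1*x_2*x_3 - x_1*x_3**2 + 10*x_1 - 4*x_2 - 3, LT = x_1*x_2*x_3.
f_2 = -x_1*x_2 + 5*x_1 - 2*x_2 + 2/3*x_3 - 8/3, LT = x_1*x_2.

S(f_1,f_2): lcm = x_1*x_2*x_3. S = 1/2*x_1*x_3**2 + 5*x_1*x_3 - 2*x_2*x_3 + 2/3*x_3**2 - 5*x_1 + 2*x_2 - 8/3*x_3 + 3/2.
  leading term x_1*x_3**2: no divisor's leading term divides it; move 1/2*x_1*x_3**2 to the remainder.
  leading term x_1*x_3: no divisor's leading term divides it; move 5*x_1*x_3 to the remainder.
  leading term x_2*x_3: no divisor's leading term divides it; move -2*x_2*x_3 to the remainder.
  leading term x_3**2: no divisor's leading term divides it; move 2/3*x_3**2 to the remainder.
  leading term x_1: no divisor's leading term divides it; move -5*x_1 to the remainder.
  leading term x_2: no divisor's leading term divides it; move 2*x_2 to the remainder.
  leading term x_3: no divisor's leading term divides it; move -8/3*x_3 to the remainder.
  leading term 1: no divisor's leading term divides it; move 3/2 to the remainder.
  remainder 1/2*x_1*x_3**2 + 5*x_1*x_3 - 2*x_2*x_3 + 2/3*x_3**2 - 5*x_1 + 2*x_2 - 8/3*x_3 + 3/2 ≠ 0; add h_3 = 1/2*x_1*x_3**2 + 5*x_1*x_3 - 2*x_2*x_3 + 2/3*x_3**2 - 5*x_1 + 2*x_2 - 8/3*x_3 + 3/2 to the basis.

S(f_1,h_3): lcm = x_1*x_2*x_3**2. S = 1/2*x_1*x_3**3 - 10*x_1*x_2*x_3 + 4*x_2**2*x_3 - 4/3*x_2*x_3**2 + 10*x_1*x_2 - 4*x_2**2 - 5*x_1*x_3 + 22/3*x_2*x_3 - 3*x_2 + 3/2*x_3.
  leading term x_1*x_3**3: subtract (x_3)·h_3 from 1/2*x_1*x_3**3 - 10*x_1*x_2*x_3 + 4*x_2**2*x_3 - 4/3*x_2*x_3**2 + 10*x_1*x_2 - 4*x_2**2 - 5*x_1*x_3 + 22/3*x_2*x_3 - 3*x_2 + 3/2*x_3 → -10*x_1*x_2*x_3 + 4*x_2**2*x_3 - 5*x_1*x_3**2 + 2/3*x_2*x_3**2 - 2/3*x_3**3 + 10*x_1*x_2 - 4*x_2**2 + 16/3*x_2*x_3 + 8/3*x_3**2 - 3*x_2
  leading term x_1*x_2*x_3: subtract (5)·f_1 from -10*x_1*x_2*x_3 + 4*x_2**2*x_3 - 5*x_1*x_3**2 + 2/3*x_2*x_3**2 - 2/3*x_3**3 + 10*x_1*x_2 - 4*x_2**2 + 16/3*x_2*x_3 + 8/3*x_3**2 - 3*x_2 → 4*x_2**2*x_3 + 2/3*x_2*x_3**2 - 2/3*x_3**3 + 10*x_1*x_2 - 4*x_2**2 + 16/3*x_2*x_3 + 8/3*x_3**2 - 50*x_1 + 17*x_2 + 15
  leading term x_2**2*x_3: no divisor's leading term divides it; move 4*x_2**2*x_3 to the remainder.
  leading term x_2*x_3**2: no divisor's leading term divides it; move 2/3*x_2*x_3**2 to the remainder.
  leading term x_3**3: no divisor's leading term divides it; move -2/3*x_3**3 to the remainder.
  leading term x_1*x_2: subtract (-10)·f_2 from 10*x_1*x_2 - 4*x_2**2 + 16/3*x_2*x_3 + 8/3*x_3**2 - 50*x_1 + 17*x_2 + 15 → -4*x_2**2 + 16/3*x_2*x_3 + 8/3*x_3**2 - 3*x_2 + 20/3*x_3 - 35/3
  leading term x_2**2: no divisor's leading term divides it; move -4*x_2**2 to the remainder.
  leading term x_2*x_3: no divisor's leading term divides it; move 16/3*x_2*x_3 to the remainder.
  leading term x_3**2: no divisor's leading term divides it; move 8/3*x_3**2 to the remainder.
  leading term x_2: no divisor's leading term divides it; move -3*x_2 to the remainder.
  leading term x_3: no divisor's leading term divides it; move 20/3*x_3 to the remainder.
  leading term 1: no divisor's leading term divides it; move -35/3 to the remainder.
  remainder 4*x_2**2*x_3 + 2/3*x_2*x_3**2 - 2/3*x_3**3 - 4*x_2**2 + 16/3*x_2*x_3 + 8/3*x_3**2 - 3*x_2 + 20/3*x_3 - 35/3 ≠ 0; add h_4 = 4*x_2**2*x_3 + 2/3*x_2*x_3**2 - 2/3*x_3**3 - 4*x_2**2 + 16/3*x_2*x_3 + 8/3*x_3**2 - 3*x_2 + 20/3*x_3 - 35/3 to the basis.

The other S-polynomials (S(f_2,h_3), S(f_1,h_4), S(f_2,h_4), S(h_3,h_4)) all reduce to 0 modulo the current basis, so we have a Gröbner basis.
Inter-reduce: drop elements whose leading term is divisible by another's, tail-reduce, and make monic.
Reduced Gröbner basis: {x_2**2*x_3 + 1/6*x_2*x_3**2 - 1/6*x_3**3 - x_2**2 + 4/3*x_2*x_3 + 2/3*x_3**2 - 3/4*x_2 + 5/3*x_3 - 35/12, x_1*x_3**2 + 10*x_1*x_3 - 4*x_2*x_3 + 4/3*x_3**2 - 10*x_1 + 4*x_2 - 16/3*x_3 + 3, x_1*x_2 - 5*x_1 + 2*x_2 - 2/3*x_3 + 8/3}.
Label its elements g_1 = x_2**2*x_3 + 1/6*x_2*x_3**2 - 1/6*x_3**3 - x_2**2 + 4/3*x_2*x_3 + 2/3*x_3**2 - 3/4*x_2 + 5/3*x_3 - 35/12, g_2 = x_1*x_3**2 + 10*x_1*x_3 - 4*x_2*x_3 + 4/3*x_3**2 - 10*x_1 + 4*x_2 - 16/3*x_3 + 3, g_3 = x_1*x_2 - 5*x_1 + 2*x_2 - 2/3*x_3 + 8/3.

Reduce p = 2*x_1*x_2**2 + 3/4*x_1*x_2*x_3 + 4*x_2**2 - 15/4*x_1*x_3 + 1/6*x_2*x_3 - 1/2*x_3**2 - 50*x_1 + 76/3*x_2 - 14/3*x_3 + 80/3 modulo G:
  leading term x_1*x_2**2: subtract (2*x_2)·g_3 from 2*x_1*x_2**2 + 3/4*x_1*x_2*x_3 + 4*x_2**2 - 15/4*x_1*x_3 + 1/6*x_2*x_3 - 1/2*x_3**2 - 50*x_1 + 76/3*x_2 - 14/3*x_3 + 80/3 → 3/4*x_1*x_2*x_3 + 10*x_1*x_2 - 15/4*x_1*x_3 + 3/2*x_2*x_3 - 1/2*x_3**2 - 50*x_1 + 20*x_2 - 14/3*x_3 + 80/3
  leading term x_1*x_2*x_3: subtract (3/4*x_3)·g_3 from 3/4*x_1*x_2*x_3 + 10*x_1*x_2 - 15/4*x_1*x_3 + 3/2*x_2*x_3 - 1/2*x_3**2 - 50*x_1 + 20*x_2 - 14/3*x_3 + 80/3 → 10*x_1*x_2 - 50*x_1 + 20*x_2 - 20/3*x_3 + 80/3
  leading term x_1*x_2: subtract (10)·g_3 from 10*x_1*x_2 - 50*x_1 + 20*x_2 - 20/3*x_3 + 80/3 → 0
  normal form = 0.
Since the normal form is 0, p ∈ I.

2*x_1*x_2**2 + 3/4*x_1*x_2*x_3 + 4*x_2**2 - 15/4*x_1*x_3 + 1/6*x_2*x_3 - 1/2*x_3**2 - 50*x_1 + 76/3*x_2 - 14/3*x_3 + 80/3 lies in I (it reduces to 0).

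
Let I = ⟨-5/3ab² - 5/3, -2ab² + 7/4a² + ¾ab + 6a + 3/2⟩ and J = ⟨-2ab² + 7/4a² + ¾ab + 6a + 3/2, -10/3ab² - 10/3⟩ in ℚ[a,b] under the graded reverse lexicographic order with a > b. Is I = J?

For a fixed monomial order, each ideal has a unique reduced Gröbner basis; comparing bases decides equality.
Buchberger on the first generating set:
f_1 = -5/3ab² - 5/3, LT = ab².
f_2 = -2ab² + 7/4a² + ¾ab + 6a + 3/2, LT = ab².

S(f_1,f_2): lcm = ab². S = ⅞a² + ⅜ab + 3a + 7/4.
  leading term a²: no divisor's leading term divides it; move ⅞a² to the remainder.
  leading term ab: no divisor's leading term divides it; move ⅜ab to the remainder.
  leading term a: no divisor's leading term divides it; move 3a to the remainder.
  leading term 1: no divisor's leading term divides it; move 7/4 to the remainder.
  remainder ⅞a² + ⅜ab + 3a + 7/4 ≠ 0; add g_3 = ⅞a² + ⅜ab + 3a + 7/4 to the basis.

S(f_1,g_3): lcm = a²b². S = -3/7ab³ - 24/7ab² - 2b² + a.
  leading term ab³: subtract (9/35b)·f_1 from -3/7ab³ - 24/7ab² - 2b² + a → -24/7ab² - 2b² + a + 3/7b
  leading term ab²: subtract (72/35)·f_1 from -24/7ab² - 2b² + a + 3/7b → -2b² + a + 3/7b + 24/7
  leading term b²: no divisor's leading term divides it; move -2b² to the remainder.
  leading term a: no divisor's leading term divides it; move a to the remainder.
  leading term b: no divisor's leading term divides it; move 3/7b to the remainder.
  leading term 1: no divisor's leading term divides it; move 24/7 to the remainder.
  remainder -2b² + a + 3/7b + 24/7 ≠ 0; add g_4 = -2b² + a + 3/7b + 24/7 to the basis.

S(f_2,g_3): lcm = a²b². S = -3/7ab³ - ⅞a³ - ⅜a²b - 24/7ab² - 3a² - 2b² - ¾a.
  leading term ab³: subtract (9/35b)·f_1 from -3/7ab³ - ⅞a³ - ⅜a²b - 24/7ab² - 3a² - 2b² - ¾a → -⅞a³ - ⅜a²b - 24/7ab² - 3a² - 2b² - ¾a + 3/7b
  leading term a³: subtract (-a)·g_3 from -⅞a³ - ⅜a²b - 24/7ab² - 3a² - 2b² - ¾a + 3/7b → -24/7ab² - 2b² + a + 3/7b
  leading term ab²: subtract (72/35)·f_1 from -24/7ab² - 2b² + a + 3/7b → -2b² + a + 3/7b + 24/7
  leading term b²: subtract (1)·g_4 from -2b² + a + 3/7b + 24/7 → 0
  remainder 0.

S(f_1,g_4): lcm = ab². S = ½a² + 3/14ab + 12/7a + 1.
  leading term a²: subtract (4/7)·g_3 from ½a² + 3/14ab + 12/7a + 1 → 0
  remainder 0.

S(f_2,g_4): lcm = ab². S = -⅜a² - 9/56ab - 9/7a - ¾.
  leading term a²: subtract (-3/7)·g_3 from -⅜a² - 9/56ab - 9/7a - ¾ → 0
  remainder 0.

S(g_3,g_4): leading monomials are coprime, so the S-polynomial reduces to 0 (Buchberger's first criterion).
Every S-polynomial of the final basis reduces to 0, so we have a Gröbner basis.
Inter-reduce: drop elements whose leading term is divisible by another's, tail-reduce, and make monic.
Reduced Gröbner basis: {a² + 3/7ab + 24/7a + 2, b² - ½a - 3/14b - 12/7}.

Buchberger on the second generating set:
h_1 = -2ab² + 7/4a² + ¾ab + 6a + 3/2, LT = ab².
h_2 = -10/3ab² - 10/3, LT = ab².

S(h_1,h_2): lcm = ab². S = -⅞a² - ⅜ab - 3a - 7/4.
  leading term a²: no divisor's leading term divides it; move -⅞a² to the remainder.
  leading term ab: no divisor's leading term divides it; move -⅜ab to the remainder.
  leading term a: no divisor's leading term divides it; move -3a to the remainder.
  leading term 1: no divisor's leading term divides it; move -7/4 to the remainder.
  remainder -⅞a² - ⅜ab - 3a - 7/4 ≠ 0; add k_3 = -⅞a² - ⅜ab - 3a - 7/4 to the basis.

S(h_1,k_3): lcm = a²b². S = -3/7ab³ - ⅞a³ - ⅜a²b - 24/7ab² - 3a² - 2b² - ¾a.
  leading term ab³: subtract (3/14b)·h_1 from -3/7ab³ - ⅞a³ - ⅜a²b - 24/7ab² - 3a² - 2b² - ¾a → -⅞a³ - ¾a²b - 201/56ab² - 3a² - 9/7ab - 2b² - ¾a - 9/28b
  leading term a³: subtract (a)·k_3 from -⅞a³ - ¾a²b - 201/56ab² - 3a² - 9/7ab - 2b² - ¾a - 9/28b → -⅜a²b - 201/56ab² - 9/7ab - 2b² + a - 9/28b
  leading term a²b: subtract (3/7b)·k_3 from -⅜a²b - 201/56ab² - 9/7ab - 2b² + a - 9/28b → -24/7ab² - 2b² + a + 3/7b
  leading term ab²: subtract (12/7)·h_1 from -24/7ab² - 2b² + a + 3/7b → -3a² - 9/7ab - 2b² - 65/7a + 3/7b - 18/7
  leading term a²: subtract (24/7)·k_3 from -3a² - 9/7ab - 2b² - 65/7a + 3/7b - 18/7 → -2b² + a + 3/7b + 24/7
  leading term b²: no divisor's leading term divides it; move -2b² to the remainder.
  leading term a: no divisor's leading term divides it; move a to the remainder.
  leading term b: no divisor's leading term divides it; move 3/7b to the remainder.
  leading term 1: no divisor's leading term divides it; move 24/7 to the remainder.
  remainder -2b² + a + 3/7b + 24/7 ≠ 0; add k_4 = -2b² + a + 3/7b + 24/7 to the basis.

S(h_2,k_3): lcm = a²b². S = -3/7ab³ - 24/7ab² - 2b² + a.
  leading term ab³: subtract (3/14b)·h_1 from -3/7ab³ - 24/7ab² - 2b² + a → -⅜a²b - 201/56ab² - 9/7ab - 2b² + a - 9/28b
  leading term a²b: subtract (3/7b)·k_3 from -⅜a²b - 201/56ab² - 9/7ab - 2b² + a - 9/28b → -24/7ab² - 2b² + a + 3/7b
  leading term ab²: subtract (12/7)·h_1 from -24/7ab² - 2b² + a + 3/7b → -3a² - 9/7ab - 2b² - 65/7a + 3/7b - 18/7
  leading term a²: subtract (24/7)·k_3 from -3a² - 9/7ab - 2b² - 65/7a + 3/7b - 18/7 → -2b² + a + 3/7b + 24/7
  leading term b²: subtract (1)·k_4 from -2b² + a + 3/7b + 24/7 → 0
  remainder 0.

S(h_1,k_4): lcm = ab². S = -⅜a² - 9/56ab - 9/7a - ¾.
  leading term a²: subtract (3/7)·k_3 from -⅜a² - 9/56ab - 9/7a - ¾ → 0
  remainder 0.

S(h_2,k_4): lcm = ab². S = ½a² + 3/14ab + 12/7a + 1.
  leading term a²: subtract (-4/7)·k_3 from ½a² + 3/14ab + 12/7a + 1 → 0
  remainder 0.

S(k_3,k_4): leading monomials are coprime, so the S-polynomial reduces to 0 (Buchberger's first criterion).
Every S-polynomial of the final basis reduces to 0, so we have a Gröbner basis.
Inter-reduce: drop elements whose leading term is divisible by another's, tail-reduce, and make monic.
Reduced Gröbner basis: {a² + 3/7ab + 24/7a + 2, b² - ½a - 3/14b - 12/7}.

Same reduced basis, so the two generating sets span the same ideal.
The choice of monomial ordering does not affect the verdict — as long as both bases are computed under the same ordering, their equality decides ideal equality.

Yes, the ideals are equal.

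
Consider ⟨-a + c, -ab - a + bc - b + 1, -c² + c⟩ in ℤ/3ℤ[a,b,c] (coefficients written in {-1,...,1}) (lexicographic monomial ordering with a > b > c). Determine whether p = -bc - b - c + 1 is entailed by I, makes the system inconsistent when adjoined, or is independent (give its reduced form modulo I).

First compute the reduced Gröbner basis of I by Buchberger's algorithm.
f_1 = -a + c, LT = a.
f_2 = -ab - a + bc - b + 1, LT = ab.
f_3 = -c² + c, LT = c².

S(f_1,f_2): lcm = ab. S = -a - b + 1.
  leading term a: subtract (1)·f_1 from -a - b + 1 → -b - c + 1
  leading term b: no divisor's leading term divides it; move -b to the remainder.
  leading term c: no divisor's leading term divides it; move -c to the remainder.
  leading term 1: no divisor's leading term divides it; move 1 to the remainder.
  remainder -b - c + 1 ≠ 0; add h_4 = -b - c + 1 to the basis.

The other S-polynomials (S(f_1,f_3), S(f_2,f_3), S(f_1,h_4), S(f_2,h_4), S(f_3,h_4)) all reduce to 0 modulo the current basis, so we have a Gröbner basis.
Inter-reduce: drop elements whose leading term is divisible by another's, tail-reduce, and make monic.
Reduced Gröbner basis: {a - c, b + c - 1, c² - c}.
Label its elements g_1 = a - c, g_2 = b + c - 1, g_3 = c² - c.

Reduce p = -bc - b - c + 1 modulo G:
  leading term bc: subtract (-c)·g_2 from -bc - b - c + 1 → -b + c² + c + 1
  leading term b: subtract (-1)·g_2 from -b + c² + c + 1 → c² - c
  leading term c²: subtract (1)·g_3 from c² - c → 0
  normal form = 0.
Since the normal form is 0, p ∈ I.

The remainder on division by a Gröbner basis is unique — it is the normal form.

-bc - b - c + 1 lies in I (it reduces to 0).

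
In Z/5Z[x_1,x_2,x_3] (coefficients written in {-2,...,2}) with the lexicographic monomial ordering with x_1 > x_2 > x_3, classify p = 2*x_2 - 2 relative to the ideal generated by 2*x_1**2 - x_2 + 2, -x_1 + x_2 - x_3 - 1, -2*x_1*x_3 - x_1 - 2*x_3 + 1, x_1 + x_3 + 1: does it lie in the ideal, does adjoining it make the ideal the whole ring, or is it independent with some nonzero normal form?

Adjoining 2*x_2 - 2 makes the ideal the whole ring: the system is inconsistent.

First compute the reduced Gröbner basis of I by Buchberger's algorithm.
f_1 = 2*x_1**2 - x_2 + 2, LT = x_1**2.
f_2 = -x_1 + x_2 - x_3 - 1, LT = x_1.
f_3 = -2*x_1*x_3 - x_1 - 2*x_3 + 1, LT = x_1*x_3.
f_4 = x_1 + x_3 + 1, LT = x_1.

S(f_1,f_2): lcm = x_1**2. S = x_1*x_2 - x_1*x_3 - x_1 + 2*x_2 + 1.
  reduce S modulo (f_1, f_2, f_3, f_4):
  remainder x_2**2 - 2*x_2*x_3 + x_3**2 + 2*x_3 + 2 ≠ 0; add h_5 = x_2**2 - 2*x_2*x_3 + x_3**2 + 2*x_3 + 2 to the basis.

S(f_1,f_3): lcm = x_1**2*x_3. S = 2*x_1**2 - x_1*x_3 - 2*x_1 + 2*x_2*x_3 + x_3.
  reduce S modulo (f_1, f_2, f_3, f_4, h_5):
  remainder x_2*x_3 - x_2 + x_3**2 - x_3 ≠ 0; add h_6 = x_2*x_3 - x_2 + x_3**2 - x_3 to the basis.

S(f_1,f_4): lcm = x_1**2. S = -x_1*x_3 - x_1 + 2*x_2 + 1.
  reduce S modulo (f_1, f_2, f_3, f_4, h_5, h_6):
  remainder 2*x_3**2 + x_3 + 2 ≠ 0; add h_7 = 2*x_3**2 + x_3 + 2 to the basis.

S(f_2,f_3): lcm = x_1*x_3. S = 2*x_1 - x_2*x_3 + x_3**2 - 2.
  reduce S modulo (f_1, f_2, f_3, f_4, h_5, h_6, h_7):
  remainder x_2 + x_3 - 1 ≠ 0; add h_8 = x_2 + x_3 - 1 to the basis.

S(f_2,f_4): lcm = x_1. S = -x_2.
  reduce S modulo (f_1, f_2, f_3, f_4, h_5, h_6, h_7, h_8):
  remainder x_3 - 1 ≠ 0; add h_9 = x_3 - 1 to the basis.

The other S-polynomials (S(f_3,f_4), S(f_1,h_5), S(f_2,h_5), S(f_3,h_5), S(f_4,h_5), S(f_1,h_6), S(f_2,h_6), S(f_3,h_6), S(f_4,h_6), S(h_5,h_6), S(f_1,h_7), S(f_2,h_7), S(f_3,h_7), S(f_4,h_7), S(h_5,h_7), S(h_6,h_7), S(f_1,h_8), S(f_2,h_8), S(f_3,h_8), S(f_4,h_8), S(h_5,h_8), S(h_6,h_8), S(h_7,h_8), S(f_1,h_9), S(f_2,h_9), S(f_3,h_9), S(f_4,h_9), S(h_5,h_9), S(h_6,h_9), S(h_7,h_9), S(h_8,h_9)) all reduce to 0 modulo the current basis, so we have a Gröbner basis.
Inter-reduce: drop elements whose leading term is divisible by another's, tail-reduce, and make monic.
Reduced Gröbner basis: {x_1 + 2, x_2, x_3 - 1}.
Label its elements g_1 = x_1 + 2, g_2 = x_2, g_3 = x_3 - 1.

Reduce p = 2*x_2 - 2 modulo G:
  leading term x_2: subtract (2)·g_2 from 2*x_2 - 2 → -2
  leading term 1: no divisor's leading term divides it; move -2 to the remainder.
  normal form = -2.
The normal form is nonzero, so p ∉ I. Since p minus its normal form lies in I, I + (p) = I + (r) where r = -2; decide whether this ideal is the whole ring.
Here r = -2 is a nonzero constant, hence a unit: 1 ∈ I + (p), the Gröbner basis of I + (p) is {1}, and the enlarged system has no common solution — adjoining p is inconsistent.

Ideal membership is decidable via reduction modulo a Gröbner basis.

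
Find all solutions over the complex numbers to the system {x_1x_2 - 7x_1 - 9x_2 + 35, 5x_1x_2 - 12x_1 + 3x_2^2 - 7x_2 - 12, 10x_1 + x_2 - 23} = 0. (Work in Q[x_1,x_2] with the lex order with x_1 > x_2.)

Compute a lex Gröbner basis by Buchberger's algorithm.
f_1 = x_1x_2 - 7x_1 - 9x_2 + 35, LT = x_1x_2.
f_2 = 5x_1x_2 - 12x_1 + 3x_2^2 - 7x_2 - 12, LT = x_1x_2.
f_3 = 10x_1 + x_2 - 23, LT = x_1.

S(f_1,f_2): lcm = x_1x_2. S = -23/5x_1 - 3/5x_2^2 - 38/5x_2 + 187/5.
  leading term x_1: subtract (-23/50)·f_3 from -23/5x_1 - 3/5x_2^2 - 38/5x_2 + 187/5 → -3/5x_2^2 - 357/50x_2 + 1341/50
  leading term x_2^2: no divisor's leading term divides it; move -3/5x_2^2 to the remainder.
  leading term x_2: no divisor's leading term divides it; move -357/50x_2 to the remainder.
  leading term 1: no divisor's leading term divides it; move 1341/50 to the remainder.
  remainder -3/5x_2^2 - 357/50x_2 + 1341/50 ≠ 0; add h_4 = -3/5x_2^2 - 357/50x_2 + 1341/50 to the basis.

S(f_1,f_3): lcm = x_1x_2. S = -7x_1 - 1/10x_2^2 - 67/10x_2 + 35.
  leading term x_1: subtract (-7/10)·f_3 from -7x_1 - 1/10x_2^2 - 67/10x_2 + 35 → -1/10x_2^2 - 6x_2 + 189/10
  leading term x_2^2: subtract (1/6)·h_4 from -1/10x_2^2 - 6x_2 + 189/10 → -481/100x_2 + 1443/100
  leading term x_2: no divisor's leading term divides it; move -481/100x_2 to the remainder.
  leading term 1: no divisor's leading term divides it; move 1443/100 to the remainder.
  remainder -481/100x_2 + 1443/100 ≠ 0; add h_5 = -481/100x_2 + 1443/100 to the basis.

The other S-polynomials (S(f_2,f_3), S(f_1,h_4), S(f_2,h_4), S(f_3,h_4), S(f_1,h_5), S(f_2,h_5), S(f_3,h_5), S(h_4,h_5)) all reduce to 0 modulo the current basis, so we have a Gröbner basis.
Inter-reduce: drop elements whose leading term is divisible by another's, tail-reduce, and make monic.
Reduced Gröbner basis: {x_1 - 2, x_2 - 3}.

Elimination: the polynomial x_2 - 3 lies in the elimination ideal for x_2, so x_2 ∈ {3}. For each such x_2, the remaining basis elements (now univariate) give the rest of the solution.
  x_2 = 3: the earlier basis element becomes x_1 - 2 = 0, giving x_1 = 2 — point (2, 3).
Substituting each solution back into the original system confirms all equations vanish.
A lex Gröbner basis triangularizes the system, enabling back-substitution.

{(2, 3)}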